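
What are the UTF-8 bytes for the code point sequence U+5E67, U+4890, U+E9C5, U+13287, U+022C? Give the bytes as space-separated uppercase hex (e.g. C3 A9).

U+5E67: 3-byte form → E5 B9 A7.
U+4890: 3-byte form → E4 A2 90.
U+E9C5: 3-byte form → EE A7 85.
U+13287: 4-byte form → F0 93 8A 87.
U+022C: 2-byte form → C8 AC.
Concatenated (15 bytes): E5 B9 A7 E4 A2 90 EE A7 85 F0 93 8A 87 C8 AC.

E5 B9 A7 E4 A2 90 EE A7 85 F0 93 8A 87 C8 AC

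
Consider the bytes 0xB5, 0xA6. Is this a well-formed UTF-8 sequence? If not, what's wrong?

Byte 0xB5 = 10110101 has the form 10xxxxxx — a continuation byte — but there is no preceding leading byte.

invalid (continuation byte with no leading byte)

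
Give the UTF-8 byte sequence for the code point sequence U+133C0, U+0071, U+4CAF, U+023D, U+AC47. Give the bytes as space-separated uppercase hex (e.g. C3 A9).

U+133C0: 4-byte form → F0 93 8F 80.
U+0071: 1-byte form → 71.
U+4CAF: 3-byte form → E4 B2 AF.
U+023D: 2-byte form → C8 BD.
U+AC47: 3-byte form → EA B1 87.
Concatenated (13 bytes): F0 93 8F 80 71 E4 B2 AF C8 BD EA B1 87.

F0 93 8F 80 71 E4 B2 AF C8 BD EA B1 87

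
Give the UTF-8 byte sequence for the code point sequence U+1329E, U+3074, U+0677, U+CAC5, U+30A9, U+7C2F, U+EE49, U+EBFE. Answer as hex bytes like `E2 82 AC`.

F0 93 8A 9E E3 81 B4 D9 B7 EC AB 85 E3 82 A9 E7 B0 AF EE B9 89 EE AF BE

U+1329E: 4-byte form → F0 93 8A 9E.
U+3074: 3-byte form → E3 81 B4.
U+0677: 2-byte form → D9 B7.
U+CAC5: 3-byte form → EC AB 85.
U+30A9: 3-byte form → E3 82 A9.
U+7C2F: 3-byte form → E7 B0 AF.
U+EE49: 3-byte form → EE B9 89.
U+EBFE: 3-byte form → EE AF BE.
Concatenated (24 bytes): F0 93 8A 9E E3 81 B4 D9 B7 EC AB 85 E3 82 A9 E7 B0 AF EE B9 89 EE AF BE.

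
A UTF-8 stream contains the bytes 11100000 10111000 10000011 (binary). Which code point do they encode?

Leading byte 0xE0 = 11100000 matches 1110xxxx → 3-byte sequence.
Byte 1: 0xE0 = 11100000, payload 0000 (4 bits).
Byte 2: 0xB8 = 10111000 (10xxxxxx ✓), payload 111000.
Byte 3: 0x83 = 10000011 (10xxxxxx ✓), payload 000011.
Concatenate: 0000111000000011 = 0xE03 (16 bits → U+0E03).

U+0E03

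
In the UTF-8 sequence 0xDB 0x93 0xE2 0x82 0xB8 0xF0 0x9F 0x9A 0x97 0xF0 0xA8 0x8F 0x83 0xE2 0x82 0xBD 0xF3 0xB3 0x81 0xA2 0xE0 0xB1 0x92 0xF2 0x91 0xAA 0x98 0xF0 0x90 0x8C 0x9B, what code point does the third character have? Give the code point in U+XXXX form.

Offset 0: leading byte 0xDB = 11011011 → 2-byte char #1 = DB 93.
Offset 2: leading byte 0xE2 = 11100010 → 3-byte char #2 = E2 82 B8.
Offset 5: leading byte 0xF0 = 11110000 → 4-byte char #3 = F0 9F 9A 97.
Leading byte 0xF0 = 11110000 matches 11110xxx → 4-byte sequence.
Byte 1: 0xF0 = 11110000, payload 000 (3 bits).
Byte 2: 0x9F = 10011111 (10xxxxxx ✓), payload 011111.
Byte 3: 0x9A = 10011010 (10xxxxxx ✓), payload 011010.
Byte 4: 0x97 = 10010111 (10xxxxxx ✓), payload 010111.
Concatenate: 000011111011010010111 = 0x1F697 (21 bits → U+1F697).

U+1F697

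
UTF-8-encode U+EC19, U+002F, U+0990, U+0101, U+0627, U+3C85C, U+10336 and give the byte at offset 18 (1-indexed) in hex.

0x8C

1-indexed offset 18 is 0-indexed offset 17.
U+EC19 → 3-byte form EE B0 99 at offsets 0–2.
U+002F → 1-byte form 2F at offsets 3–3.
U+0990 → 3-byte form E0 A6 90 at offsets 4–6.
U+0101 → 2-byte form C4 81 at offsets 7–8.
U+0627 → 2-byte form D8 A7 at offsets 9–10.
U+3C85C → 4-byte form F0 BC A1 9C at offsets 11–14.
U+10336 → 4-byte form F0 90 8C B6 at offsets 15–18.
Offset 17 falls in char 7's range; it's byte 3 of F0 90 8C B6 = 0x8C.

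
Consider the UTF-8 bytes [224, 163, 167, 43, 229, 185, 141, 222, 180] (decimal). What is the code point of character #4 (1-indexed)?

U+07B4

Offset 0: leading byte 0xE0 = 11100000 → 3-byte char #1 = E0 A3 A7.
Offset 3: leading byte 0x2B = 00101011 → 1-byte char #2 = 2B.
Offset 4: leading byte 0xE5 = 11100101 → 3-byte char #3 = E5 B9 8D.
Offset 7: leading byte 0xDE = 11011110 → 2-byte char #4 = DE B4.
Leading byte 0xDE = 11011110 matches 110xxxxx → 2-byte sequence.
Byte 1: 0xDE = 11011110, payload 11110 (5 bits).
Byte 2: 0xB4 = 10110100 (10xxxxxx ✓), payload 110100.
Concatenate: 11110110100 = 0x7B4 (11 bits → U+07B4).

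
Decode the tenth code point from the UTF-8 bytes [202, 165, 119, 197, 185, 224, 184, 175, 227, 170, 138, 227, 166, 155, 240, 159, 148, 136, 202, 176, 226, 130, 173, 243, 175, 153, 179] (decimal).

U+EF673

Offset 0: leading byte 0xCA = 11001010 → 2-byte char #1 = CA A5.
Offset 2: leading byte 0x77 = 01110111 → 1-byte char #2 = 77.
Offset 3: leading byte 0xC5 = 11000101 → 2-byte char #3 = C5 B9.
Offset 5: leading byte 0xE0 = 11100000 → 3-byte char #4 = E0 B8 AF.
Offset 8: leading byte 0xE3 = 11100011 → 3-byte char #5 = E3 AA 8A.
Offset 11: leading byte 0xE3 = 11100011 → 3-byte char #6 = E3 A6 9B.
Offset 14: leading byte 0xF0 = 11110000 → 4-byte char #7 = F0 9F 94 88.
Offset 18: leading byte 0xCA = 11001010 → 2-byte char #8 = CA B0.
Offset 20: leading byte 0xE2 = 11100010 → 3-byte char #9 = E2 82 AD.
Offset 23: leading byte 0xF3 = 11110011 → 4-byte char #10 = F3 AF 99 B3.
Leading byte 0xF3 = 11110011 matches 11110xxx → 4-byte sequence.
Byte 1: 0xF3 = 11110011, payload 011 (3 bits).
Byte 2: 0xAF = 10101111 (10xxxxxx ✓), payload 101111.
Byte 3: 0x99 = 10011001 (10xxxxxx ✓), payload 011001.
Byte 4: 0xB3 = 10110011 (10xxxxxx ✓), payload 110011.
Concatenate: 011101111011001110011 = 0xEF673 (21 bits → U+EF673).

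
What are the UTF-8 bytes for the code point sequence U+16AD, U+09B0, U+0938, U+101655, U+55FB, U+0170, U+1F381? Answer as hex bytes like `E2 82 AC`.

U+16AD: 3-byte form → E1 9A AD.
U+09B0: 3-byte form → E0 A6 B0.
U+0938: 3-byte form → E0 A4 B8.
U+101655: 4-byte form → F4 81 99 95.
U+55FB: 3-byte form → E5 97 BB.
U+0170: 2-byte form → C5 B0.
U+1F381: 4-byte form → F0 9F 8E 81.
Concatenated (22 bytes): E1 9A AD E0 A6 B0 E0 A4 B8 F4 81 99 95 E5 97 BB C5 B0 F0 9F 8E 81.

E1 9A AD E0 A6 B0 E0 A4 B8 F4 81 99 95 E5 97 BB C5 B0 F0 9F 8E 81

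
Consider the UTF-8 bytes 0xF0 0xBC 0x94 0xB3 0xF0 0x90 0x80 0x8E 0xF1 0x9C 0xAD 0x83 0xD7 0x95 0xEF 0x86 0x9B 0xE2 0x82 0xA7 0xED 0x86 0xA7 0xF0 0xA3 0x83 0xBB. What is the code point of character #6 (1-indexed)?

U+20A7

Offset 0: leading byte 0xF0 = 11110000 → 4-byte char #1 = F0 BC 94 B3.
Offset 4: leading byte 0xF0 = 11110000 → 4-byte char #2 = F0 90 80 8E.
Offset 8: leading byte 0xF1 = 11110001 → 4-byte char #3 = F1 9C AD 83.
Offset 12: leading byte 0xD7 = 11010111 → 2-byte char #4 = D7 95.
Offset 14: leading byte 0xEF = 11101111 → 3-byte char #5 = EF 86 9B.
Offset 17: leading byte 0xE2 = 11100010 → 3-byte char #6 = E2 82 A7.
Leading byte 0xE2 = 11100010 matches 1110xxxx → 3-byte sequence.
Byte 1: 0xE2 = 11100010, payload 0010 (4 bits).
Byte 2: 0x82 = 10000010 (10xxxxxx ✓), payload 000010.
Byte 3: 0xA7 = 10100111 (10xxxxxx ✓), payload 100111.
Concatenate: 0010000010100111 = 0x20A7 (16 bits → U+20A7).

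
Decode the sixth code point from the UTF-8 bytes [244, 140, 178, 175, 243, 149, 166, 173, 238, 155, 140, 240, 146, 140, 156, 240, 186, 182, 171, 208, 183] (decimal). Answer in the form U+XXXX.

Offset 0: leading byte 0xF4 = 11110100 → 4-byte char #1 = F4 8C B2 AF.
Offset 4: leading byte 0xF3 = 11110011 → 4-byte char #2 = F3 95 A6 AD.
Offset 8: leading byte 0xEE = 11101110 → 3-byte char #3 = EE 9B 8C.
Offset 11: leading byte 0xF0 = 11110000 → 4-byte char #4 = F0 92 8C 9C.
Offset 15: leading byte 0xF0 = 11110000 → 4-byte char #5 = F0 BA B6 AB.
Offset 19: leading byte 0xD0 = 11010000 → 2-byte char #6 = D0 B7.
Leading byte 0xD0 = 11010000 matches 110xxxxx → 2-byte sequence.
Byte 1: 0xD0 = 11010000, payload 10000 (5 bits).
Byte 2: 0xB7 = 10110111 (10xxxxxx ✓), payload 110111.
Concatenate: 10000110111 = 0x437 (11 bits → U+0437).

U+0437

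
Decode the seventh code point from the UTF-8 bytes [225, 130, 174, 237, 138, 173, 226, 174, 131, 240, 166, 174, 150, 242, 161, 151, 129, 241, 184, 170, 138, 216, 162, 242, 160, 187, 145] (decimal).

U+0622

Offset 0: leading byte 0xE1 = 11100001 → 3-byte char #1 = E1 82 AE.
Offset 3: leading byte 0xED = 11101101 → 3-byte char #2 = ED 8A AD.
Offset 6: leading byte 0xE2 = 11100010 → 3-byte char #3 = E2 AE 83.
Offset 9: leading byte 0xF0 = 11110000 → 4-byte char #4 = F0 A6 AE 96.
Offset 13: leading byte 0xF2 = 11110010 → 4-byte char #5 = F2 A1 97 81.
Offset 17: leading byte 0xF1 = 11110001 → 4-byte char #6 = F1 B8 AA 8A.
Offset 21: leading byte 0xD8 = 11011000 → 2-byte char #7 = D8 A2.
Leading byte 0xD8 = 11011000 matches 110xxxxx → 2-byte sequence.
Byte 1: 0xD8 = 11011000, payload 11000 (5 bits).
Byte 2: 0xA2 = 10100010 (10xxxxxx ✓), payload 100010.
Concatenate: 11000100010 = 0x622 (11 bits → U+0622).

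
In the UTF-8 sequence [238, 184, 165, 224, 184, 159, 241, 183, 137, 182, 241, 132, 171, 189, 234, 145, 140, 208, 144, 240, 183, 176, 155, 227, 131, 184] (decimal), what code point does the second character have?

U+0E1F

Offset 0: leading byte 0xEE = 11101110 → 3-byte char #1 = EE B8 A5.
Offset 3: leading byte 0xE0 = 11100000 → 3-byte char #2 = E0 B8 9F.
Leading byte 0xE0 = 11100000 matches 1110xxxx → 3-byte sequence.
Byte 1: 0xE0 = 11100000, payload 0000 (4 bits).
Byte 2: 0xB8 = 10111000 (10xxxxxx ✓), payload 111000.
Byte 3: 0x9F = 10011111 (10xxxxxx ✓), payload 011111.
Concatenate: 0000111000011111 = 0xE1F (16 bits → U+0E1F).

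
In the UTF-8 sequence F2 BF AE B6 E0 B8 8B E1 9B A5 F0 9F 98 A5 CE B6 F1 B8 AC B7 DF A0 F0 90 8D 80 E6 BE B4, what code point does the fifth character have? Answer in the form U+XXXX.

Offset 0: leading byte 0xF2 = 11110010 → 4-byte char #1 = F2 BF AE B6.
Offset 4: leading byte 0xE0 = 11100000 → 3-byte char #2 = E0 B8 8B.
Offset 7: leading byte 0xE1 = 11100001 → 3-byte char #3 = E1 9B A5.
Offset 10: leading byte 0xF0 = 11110000 → 4-byte char #4 = F0 9F 98 A5.
Offset 14: leading byte 0xCE = 11001110 → 2-byte char #5 = CE B6.
Leading byte 0xCE = 11001110 matches 110xxxxx → 2-byte sequence.
Byte 1: 0xCE = 11001110, payload 01110 (5 bits).
Byte 2: 0xB6 = 10110110 (10xxxxxx ✓), payload 110110.
Concatenate: 01110110110 = 0x3B6 (11 bits → U+03B6).

U+03B6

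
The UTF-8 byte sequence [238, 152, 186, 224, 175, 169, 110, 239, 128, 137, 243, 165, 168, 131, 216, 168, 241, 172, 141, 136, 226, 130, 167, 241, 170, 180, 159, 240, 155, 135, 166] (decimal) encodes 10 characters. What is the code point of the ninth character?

U+6AD1F

Offset 0: leading byte 0xEE = 11101110 → 3-byte char #1 = EE 98 BA.
Offset 3: leading byte 0xE0 = 11100000 → 3-byte char #2 = E0 AF A9.
Offset 6: leading byte 0x6E = 01101110 → 1-byte char #3 = 6E.
Offset 7: leading byte 0xEF = 11101111 → 3-byte char #4 = EF 80 89.
Offset 10: leading byte 0xF3 = 11110011 → 4-byte char #5 = F3 A5 A8 83.
Offset 14: leading byte 0xD8 = 11011000 → 2-byte char #6 = D8 A8.
Offset 16: leading byte 0xF1 = 11110001 → 4-byte char #7 = F1 AC 8D 88.
Offset 20: leading byte 0xE2 = 11100010 → 3-byte char #8 = E2 82 A7.
Offset 23: leading byte 0xF1 = 11110001 → 4-byte char #9 = F1 AA B4 9F.
Leading byte 0xF1 = 11110001 matches 11110xxx → 4-byte sequence.
Byte 1: 0xF1 = 11110001, payload 001 (3 bits).
Byte 2: 0xAA = 10101010 (10xxxxxx ✓), payload 101010.
Byte 3: 0xB4 = 10110100 (10xxxxxx ✓), payload 110100.
Byte 4: 0x9F = 10011111 (10xxxxxx ✓), payload 011111.
Concatenate: 001101010110100011111 = 0x6AD1F (21 bits → U+6AD1F).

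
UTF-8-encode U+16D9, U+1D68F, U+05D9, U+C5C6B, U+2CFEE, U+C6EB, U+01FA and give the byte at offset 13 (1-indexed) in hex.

0xAB

1-indexed offset 13 is 0-indexed offset 12.
U+16D9 → 3-byte form E1 9B 99 at offsets 0–2.
U+1D68F → 4-byte form F0 9D 9A 8F at offsets 3–6.
U+05D9 → 2-byte form D7 99 at offsets 7–8.
U+C5C6B → 4-byte form F3 85 B1 AB at offsets 9–12.
Offset 12 falls in char 4's range; it's byte 4 of F3 85 B1 AB = 0xAB.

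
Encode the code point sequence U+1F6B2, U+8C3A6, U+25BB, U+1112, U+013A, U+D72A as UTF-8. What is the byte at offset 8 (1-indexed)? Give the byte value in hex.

0xA6

1-indexed offset 8 is 0-indexed offset 7.
U+1F6B2 → 4-byte form F0 9F 9A B2 at offsets 0–3.
U+8C3A6 → 4-byte form F2 8C 8E A6 at offsets 4–7.
Offset 7 falls in char 2's range; it's byte 4 of F2 8C 8E A6 = 0xA6.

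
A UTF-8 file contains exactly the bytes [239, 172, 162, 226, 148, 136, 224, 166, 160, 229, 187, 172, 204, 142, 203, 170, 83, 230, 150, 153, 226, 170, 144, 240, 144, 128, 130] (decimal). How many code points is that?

10

Byte at offset 0: 0xEF = 11101111 → 3-byte char (#1). Advance 3.
Byte at offset 3: 0xE2 = 11100010 → 3-byte char (#2). Advance 3.
Byte at offset 6: 0xE0 = 11100000 → 3-byte char (#3). Advance 3.
Byte at offset 9: 0xE5 = 11100101 → 3-byte char (#4). Advance 3.
Byte at offset 12: 0xCC = 11001100 → 2-byte char (#5). Advance 2.
Byte at offset 14: 0xCB = 11001011 → 2-byte char (#6). Advance 2.
Byte at offset 16: 0x53 = 01010011 → 1-byte char (#7). Advance 1.
Byte at offset 17: 0xE6 = 11100110 → 3-byte char (#8). Advance 3.
Byte at offset 20: 0xE2 = 11100010 → 3-byte char (#9). Advance 3.
Byte at offset 23: 0xF0 = 11110000 → 4-byte char (#10). Advance 4.
Reached end at offset 27 after 10 code points.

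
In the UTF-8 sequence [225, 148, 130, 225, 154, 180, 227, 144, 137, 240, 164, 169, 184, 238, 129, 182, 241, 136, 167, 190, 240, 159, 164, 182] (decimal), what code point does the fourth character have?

Offset 0: leading byte 0xE1 = 11100001 → 3-byte char #1 = E1 94 82.
Offset 3: leading byte 0xE1 = 11100001 → 3-byte char #2 = E1 9A B4.
Offset 6: leading byte 0xE3 = 11100011 → 3-byte char #3 = E3 90 89.
Offset 9: leading byte 0xF0 = 11110000 → 4-byte char #4 = F0 A4 A9 B8.
Leading byte 0xF0 = 11110000 matches 11110xxx → 4-byte sequence.
Byte 1: 0xF0 = 11110000, payload 000 (3 bits).
Byte 2: 0xA4 = 10100100 (10xxxxxx ✓), payload 100100.
Byte 3: 0xA9 = 10101001 (10xxxxxx ✓), payload 101001.
Byte 4: 0xB8 = 10111000 (10xxxxxx ✓), payload 111000.
Concatenate: 000100100101001111000 = 0x24A78 (21 bits → U+24A78).

U+24A78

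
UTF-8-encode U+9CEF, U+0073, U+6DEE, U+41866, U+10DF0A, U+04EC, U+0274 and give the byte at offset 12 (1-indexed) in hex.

0xF4

1-indexed offset 12 is 0-indexed offset 11.
U+9CEF → 3-byte form E9 B3 AF at offsets 0–2.
U+0073 → 1-byte form 73 at offsets 3–3.
U+6DEE → 3-byte form E6 B7 AE at offsets 4–6.
U+41866 → 4-byte form F1 81 A1 A6 at offsets 7–10.
U+10DF0A → 4-byte form F4 8D BC 8A at offsets 11–14.
Offset 11 falls in char 5's range; it's byte 1 of F4 8D BC 8A = 0xF4.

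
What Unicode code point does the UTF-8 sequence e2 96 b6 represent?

Leading byte 0xE2 = 11100010 matches 1110xxxx → 3-byte sequence.
Byte 1: 0xE2 = 11100010, payload 0010 (4 bits).
Byte 2: 0x96 = 10010110 (10xxxxxx ✓), payload 010110.
Byte 3: 0xB6 = 10110110 (10xxxxxx ✓), payload 110110.
Concatenate: 0010010110110110 = 0x25B6 (16 bits → U+25B6).

U+25B6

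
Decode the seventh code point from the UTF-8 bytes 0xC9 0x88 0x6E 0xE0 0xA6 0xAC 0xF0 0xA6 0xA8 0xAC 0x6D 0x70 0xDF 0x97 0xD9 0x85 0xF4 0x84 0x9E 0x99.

U+07D7

Offset 0: leading byte 0xC9 = 11001001 → 2-byte char #1 = C9 88.
Offset 2: leading byte 0x6E = 01101110 → 1-byte char #2 = 6E.
Offset 3: leading byte 0xE0 = 11100000 → 3-byte char #3 = E0 A6 AC.
Offset 6: leading byte 0xF0 = 11110000 → 4-byte char #4 = F0 A6 A8 AC.
Offset 10: leading byte 0x6D = 01101101 → 1-byte char #5 = 6D.
Offset 11: leading byte 0x70 = 01110000 → 1-byte char #6 = 70.
Offset 12: leading byte 0xDF = 11011111 → 2-byte char #7 = DF 97.
Leading byte 0xDF = 11011111 matches 110xxxxx → 2-byte sequence.
Byte 1: 0xDF = 11011111, payload 11111 (5 bits).
Byte 2: 0x97 = 10010111 (10xxxxxx ✓), payload 010111.
Concatenate: 11111010111 = 0x7D7 (11 bits → U+07D7).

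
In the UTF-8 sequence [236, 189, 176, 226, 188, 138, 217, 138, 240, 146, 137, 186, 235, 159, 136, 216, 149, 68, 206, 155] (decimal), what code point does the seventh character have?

U+0044

Offset 0: leading byte 0xEC = 11101100 → 3-byte char #1 = EC BD B0.
Offset 3: leading byte 0xE2 = 11100010 → 3-byte char #2 = E2 BC 8A.
Offset 6: leading byte 0xD9 = 11011001 → 2-byte char #3 = D9 8A.
Offset 8: leading byte 0xF0 = 11110000 → 4-byte char #4 = F0 92 89 BA.
Offset 12: leading byte 0xEB = 11101011 → 3-byte char #5 = EB 9F 88.
Offset 15: leading byte 0xD8 = 11011000 → 2-byte char #6 = D8 95.
Offset 17: leading byte 0x44 = 01000100 → 1-byte char #7 = 44.
Leading byte 0x44 = 01000100 matches 0xxxxxxx → 1-byte sequence.
Byte 1: 0x44 = 01000100, payload 1000100 (7 bits).
Concatenate: 1000100 = 0x44 (7 bits → U+0044).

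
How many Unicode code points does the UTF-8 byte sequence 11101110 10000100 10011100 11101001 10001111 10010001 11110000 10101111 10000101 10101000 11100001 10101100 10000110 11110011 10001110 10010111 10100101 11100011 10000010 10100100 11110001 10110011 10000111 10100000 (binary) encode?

Byte at offset 0: 0xEE = 11101110 → 3-byte char (#1). Advance 3.
Byte at offset 3: 0xE9 = 11101001 → 3-byte char (#2). Advance 3.
Byte at offset 6: 0xF0 = 11110000 → 4-byte char (#3). Advance 4.
Byte at offset 10: 0xE1 = 11100001 → 3-byte char (#4). Advance 3.
Byte at offset 13: 0xF3 = 11110011 → 4-byte char (#5). Advance 4.
Byte at offset 17: 0xE3 = 11100011 → 3-byte char (#6). Advance 3.
Byte at offset 20: 0xF1 = 11110001 → 4-byte char (#7). Advance 4.
Reached end at offset 24 after 7 code points.

7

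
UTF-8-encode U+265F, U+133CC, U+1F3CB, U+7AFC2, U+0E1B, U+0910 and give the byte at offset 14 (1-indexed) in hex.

0xBF

1-indexed offset 14 is 0-indexed offset 13.
U+265F → 3-byte form E2 99 9F at offsets 0–2.
U+133CC → 4-byte form F0 93 8F 8C at offsets 3–6.
U+1F3CB → 4-byte form F0 9F 8F 8B at offsets 7–10.
U+7AFC2 → 4-byte form F1 BA BF 82 at offsets 11–14.
Offset 13 falls in char 4's range; it's byte 3 of F1 BA BF 82 = 0xBF.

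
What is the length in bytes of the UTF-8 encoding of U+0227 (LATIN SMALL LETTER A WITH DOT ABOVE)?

2

U+0227 = 0x227. UTF-8 uses 1 byte below 0x80, 2 below 0x800, 3 below 0x10000, 4 up to 0x10FFFF. 0x227 is in U+0080–U+07FF → 2 bytes.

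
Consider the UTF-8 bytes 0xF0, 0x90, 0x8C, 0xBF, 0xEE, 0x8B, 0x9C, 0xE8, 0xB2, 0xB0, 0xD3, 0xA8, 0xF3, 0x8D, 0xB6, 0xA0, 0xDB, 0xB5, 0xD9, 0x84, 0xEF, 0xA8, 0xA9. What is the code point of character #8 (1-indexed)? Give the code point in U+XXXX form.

Offset 0: leading byte 0xF0 = 11110000 → 4-byte char #1 = F0 90 8C BF.
Offset 4: leading byte 0xEE = 11101110 → 3-byte char #2 = EE 8B 9C.
Offset 7: leading byte 0xE8 = 11101000 → 3-byte char #3 = E8 B2 B0.
Offset 10: leading byte 0xD3 = 11010011 → 2-byte char #4 = D3 A8.
Offset 12: leading byte 0xF3 = 11110011 → 4-byte char #5 = F3 8D B6 A0.
Offset 16: leading byte 0xDB = 11011011 → 2-byte char #6 = DB B5.
Offset 18: leading byte 0xD9 = 11011001 → 2-byte char #7 = D9 84.
Offset 20: leading byte 0xEF = 11101111 → 3-byte char #8 = EF A8 A9.
Leading byte 0xEF = 11101111 matches 1110xxxx → 3-byte sequence.
Byte 1: 0xEF = 11101111, payload 1111 (4 bits).
Byte 2: 0xA8 = 10101000 (10xxxxxx ✓), payload 101000.
Byte 3: 0xA9 = 10101001 (10xxxxxx ✓), payload 101001.
Concatenate: 1111101000101001 = 0xFA29 (16 bits → U+FA29).

U+FA29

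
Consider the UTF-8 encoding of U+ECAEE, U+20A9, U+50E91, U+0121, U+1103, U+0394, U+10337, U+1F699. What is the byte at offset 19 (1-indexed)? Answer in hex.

1-indexed offset 19 is 0-indexed offset 18.
U+ECAEE → 4-byte form F3 AC AB AE at offsets 0–3.
U+20A9 → 3-byte form E2 82 A9 at offsets 4–6.
U+50E91 → 4-byte form F1 90 BA 91 at offsets 7–10.
U+0121 → 2-byte form C4 A1 at offsets 11–12.
U+1103 → 3-byte form E1 84 83 at offsets 13–15.
U+0394 → 2-byte form CE 94 at offsets 16–17.
U+10337 → 4-byte form F0 90 8C B7 at offsets 18–21.
Offset 18 falls in char 7's range; it's byte 1 of F0 90 8C B7 = 0xF0.

0xF0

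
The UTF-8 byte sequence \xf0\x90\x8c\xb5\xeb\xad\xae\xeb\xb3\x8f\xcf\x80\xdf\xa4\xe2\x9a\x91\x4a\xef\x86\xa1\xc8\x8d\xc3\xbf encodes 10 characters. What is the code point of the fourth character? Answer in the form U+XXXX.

U+03C0

Offset 0: leading byte 0xF0 = 11110000 → 4-byte char #1 = F0 90 8C B5.
Offset 4: leading byte 0xEB = 11101011 → 3-byte char #2 = EB AD AE.
Offset 7: leading byte 0xEB = 11101011 → 3-byte char #3 = EB B3 8F.
Offset 10: leading byte 0xCF = 11001111 → 2-byte char #4 = CF 80.
Leading byte 0xCF = 11001111 matches 110xxxxx → 2-byte sequence.
Byte 1: 0xCF = 11001111, payload 01111 (5 bits).
Byte 2: 0x80 = 10000000 (10xxxxxx ✓), payload 000000.
Concatenate: 01111000000 = 0x3C0 (11 bits → U+03C0).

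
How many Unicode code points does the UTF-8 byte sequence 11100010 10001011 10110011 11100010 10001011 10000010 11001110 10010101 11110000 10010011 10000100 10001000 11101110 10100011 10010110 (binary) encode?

Byte at offset 0: 0xE2 = 11100010 → 3-byte char (#1). Advance 3.
Byte at offset 3: 0xE2 = 11100010 → 3-byte char (#2). Advance 3.
Byte at offset 6: 0xCE = 11001110 → 2-byte char (#3). Advance 2.
Byte at offset 8: 0xF0 = 11110000 → 4-byte char (#4). Advance 4.
Byte at offset 12: 0xEE = 11101110 → 3-byte char (#5). Advance 3.
Reached end at offset 15 after 5 code points.

5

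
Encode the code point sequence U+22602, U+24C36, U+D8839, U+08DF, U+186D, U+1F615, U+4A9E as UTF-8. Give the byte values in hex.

U+22602: 4-byte form → F0 A2 98 82.
U+24C36: 4-byte form → F0 A4 B0 B6.
U+D8839: 4-byte form → F3 98 A0 B9.
U+08DF: 3-byte form → E0 A3 9F.
U+186D: 3-byte form → E1 A1 AD.
U+1F615: 4-byte form → F0 9F 98 95.
U+4A9E: 3-byte form → E4 AA 9E.
Concatenated (25 bytes): F0 A2 98 82 F0 A4 B0 B6 F3 98 A0 B9 E0 A3 9F E1 A1 AD F0 9F 98 95 E4 AA 9E.

F0 A2 98 82 F0 A4 B0 B6 F3 98 A0 B9 E0 A3 9F E1 A1 AD F0 9F 98 95 E4 AA 9E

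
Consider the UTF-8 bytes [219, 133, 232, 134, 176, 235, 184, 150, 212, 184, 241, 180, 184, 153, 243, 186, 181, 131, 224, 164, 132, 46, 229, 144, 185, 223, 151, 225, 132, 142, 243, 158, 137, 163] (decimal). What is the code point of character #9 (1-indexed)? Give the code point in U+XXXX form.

U+5439

Offset 0: leading byte 0xDB = 11011011 → 2-byte char #1 = DB 85.
Offset 2: leading byte 0xE8 = 11101000 → 3-byte char #2 = E8 86 B0.
Offset 5: leading byte 0xEB = 11101011 → 3-byte char #3 = EB B8 96.
Offset 8: leading byte 0xD4 = 11010100 → 2-byte char #4 = D4 B8.
Offset 10: leading byte 0xF1 = 11110001 → 4-byte char #5 = F1 B4 B8 99.
Offset 14: leading byte 0xF3 = 11110011 → 4-byte char #6 = F3 BA B5 83.
Offset 18: leading byte 0xE0 = 11100000 → 3-byte char #7 = E0 A4 84.
Offset 21: leading byte 0x2E = 00101110 → 1-byte char #8 = 2E.
Offset 22: leading byte 0xE5 = 11100101 → 3-byte char #9 = E5 90 B9.
Leading byte 0xE5 = 11100101 matches 1110xxxx → 3-byte sequence.
Byte 1: 0xE5 = 11100101, payload 0101 (4 bits).
Byte 2: 0x90 = 10010000 (10xxxxxx ✓), payload 010000.
Byte 3: 0xB9 = 10111001 (10xxxxxx ✓), payload 111001.
Concatenate: 0101010000111001 = 0x5439 (16 bits → U+5439).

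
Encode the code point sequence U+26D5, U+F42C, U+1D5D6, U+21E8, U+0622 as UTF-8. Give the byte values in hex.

E2 9B 95 EF 90 AC F0 9D 97 96 E2 87 A8 D8 A2

U+26D5: 3-byte form → E2 9B 95.
U+F42C: 3-byte form → EF 90 AC.
U+1D5D6: 4-byte form → F0 9D 97 96.
U+21E8: 3-byte form → E2 87 A8.
U+0622: 2-byte form → D8 A2.
Concatenated (15 bytes): E2 9B 95 EF 90 AC F0 9D 97 96 E2 87 A8 D8 A2.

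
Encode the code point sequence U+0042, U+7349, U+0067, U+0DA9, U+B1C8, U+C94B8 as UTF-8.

U+0042: 1-byte form → 42.
U+7349: 3-byte form → E7 8D 89.
U+0067: 1-byte form → 67.
U+0DA9: 3-byte form → E0 B6 A9.
U+B1C8: 3-byte form → EB 87 88.
U+C94B8: 4-byte form → F3 89 92 B8.
Concatenated (15 bytes): 42 E7 8D 89 67 E0 B6 A9 EB 87 88 F3 89 92 B8.

42 E7 8D 89 67 E0 B6 A9 EB 87 88 F3 89 92 B8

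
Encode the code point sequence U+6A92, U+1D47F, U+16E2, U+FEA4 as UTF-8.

E6 AA 92 F0 9D 91 BF E1 9B A2 EF BA A4

U+6A92: 3-byte form → E6 AA 92.
U+1D47F: 4-byte form → F0 9D 91 BF.
U+16E2: 3-byte form → E1 9B A2.
U+FEA4: 3-byte form → EF BA A4.
Concatenated (13 bytes): E6 AA 92 F0 9D 91 BF E1 9B A2 EF BA A4.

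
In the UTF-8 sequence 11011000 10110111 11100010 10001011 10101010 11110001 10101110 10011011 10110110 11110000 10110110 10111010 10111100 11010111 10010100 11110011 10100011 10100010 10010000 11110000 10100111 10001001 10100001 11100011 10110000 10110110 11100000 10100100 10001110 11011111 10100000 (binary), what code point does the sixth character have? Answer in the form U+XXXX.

U+E3890

Offset 0: leading byte 0xD8 = 11011000 → 2-byte char #1 = D8 B7.
Offset 2: leading byte 0xE2 = 11100010 → 3-byte char #2 = E2 8B AA.
Offset 5: leading byte 0xF1 = 11110001 → 4-byte char #3 = F1 AE 9B B6.
Offset 9: leading byte 0xF0 = 11110000 → 4-byte char #4 = F0 B6 BA BC.
Offset 13: leading byte 0xD7 = 11010111 → 2-byte char #5 = D7 94.
Offset 15: leading byte 0xF3 = 11110011 → 4-byte char #6 = F3 A3 A2 90.
Leading byte 0xF3 = 11110011 matches 11110xxx → 4-byte sequence.
Byte 1: 0xF3 = 11110011, payload 011 (3 bits).
Byte 2: 0xA3 = 10100011 (10xxxxxx ✓), payload 100011.
Byte 3: 0xA2 = 10100010 (10xxxxxx ✓), payload 100010.
Byte 4: 0x90 = 10010000 (10xxxxxx ✓), payload 010000.
Concatenate: 011100011100010010000 = 0xE3890 (21 bits → U+E3890).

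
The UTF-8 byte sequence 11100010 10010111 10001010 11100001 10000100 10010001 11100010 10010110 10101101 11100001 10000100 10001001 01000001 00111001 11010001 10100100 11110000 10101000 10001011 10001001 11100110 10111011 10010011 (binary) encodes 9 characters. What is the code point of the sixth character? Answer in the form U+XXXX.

Offset 0: leading byte 0xE2 = 11100010 → 3-byte char #1 = E2 97 8A.
Offset 3: leading byte 0xE1 = 11100001 → 3-byte char #2 = E1 84 91.
Offset 6: leading byte 0xE2 = 11100010 → 3-byte char #3 = E2 96 AD.
Offset 9: leading byte 0xE1 = 11100001 → 3-byte char #4 = E1 84 89.
Offset 12: leading byte 0x41 = 01000001 → 1-byte char #5 = 41.
Offset 13: leading byte 0x39 = 00111001 → 1-byte char #6 = 39.
Leading byte 0x39 = 00111001 matches 0xxxxxxx → 1-byte sequence.
Byte 1: 0x39 = 00111001, payload 0111001 (7 bits).
Concatenate: 0111001 = 0x39 (7 bits → U+0039).

U+0039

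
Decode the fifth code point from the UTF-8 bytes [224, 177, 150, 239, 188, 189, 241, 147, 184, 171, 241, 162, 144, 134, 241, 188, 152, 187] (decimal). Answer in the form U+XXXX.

Offset 0: leading byte 0xE0 = 11100000 → 3-byte char #1 = E0 B1 96.
Offset 3: leading byte 0xEF = 11101111 → 3-byte char #2 = EF BC BD.
Offset 6: leading byte 0xF1 = 11110001 → 4-byte char #3 = F1 93 B8 AB.
Offset 10: leading byte 0xF1 = 11110001 → 4-byte char #4 = F1 A2 90 86.
Offset 14: leading byte 0xF1 = 11110001 → 4-byte char #5 = F1 BC 98 BB.
Leading byte 0xF1 = 11110001 matches 11110xxx → 4-byte sequence.
Byte 1: 0xF1 = 11110001, payload 001 (3 bits).
Byte 2: 0xBC = 10111100 (10xxxxxx ✓), payload 111100.
Byte 3: 0x98 = 10011000 (10xxxxxx ✓), payload 011000.
Byte 4: 0xBB = 10111011 (10xxxxxx ✓), payload 111011.
Concatenate: 001111100011000111011 = 0x7C63B (21 bits → U+7C63B).

U+7C63B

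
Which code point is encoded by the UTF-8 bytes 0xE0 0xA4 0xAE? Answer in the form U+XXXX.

U+092E

Leading byte 0xE0 = 11100000 matches 1110xxxx → 3-byte sequence.
Byte 1: 0xE0 = 11100000, payload 0000 (4 bits).
Byte 2: 0xA4 = 10100100 (10xxxxxx ✓), payload 100100.
Byte 3: 0xAE = 10101110 (10xxxxxx ✓), payload 101110.
Concatenate: 0000100100101110 = 0x92E (16 bits → U+092E).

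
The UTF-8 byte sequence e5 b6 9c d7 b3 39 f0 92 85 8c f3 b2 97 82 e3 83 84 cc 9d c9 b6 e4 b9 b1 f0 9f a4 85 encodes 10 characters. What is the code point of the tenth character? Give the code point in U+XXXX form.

Offset 0: leading byte 0xE5 = 11100101 → 3-byte char #1 = E5 B6 9C.
Offset 3: leading byte 0xD7 = 11010111 → 2-byte char #2 = D7 B3.
Offset 5: leading byte 0x39 = 00111001 → 1-byte char #3 = 39.
Offset 6: leading byte 0xF0 = 11110000 → 4-byte char #4 = F0 92 85 8C.
Offset 10: leading byte 0xF3 = 11110011 → 4-byte char #5 = F3 B2 97 82.
Offset 14: leading byte 0xE3 = 11100011 → 3-byte char #6 = E3 83 84.
Offset 17: leading byte 0xCC = 11001100 → 2-byte char #7 = CC 9D.
Offset 19: leading byte 0xC9 = 11001001 → 2-byte char #8 = C9 B6.
Offset 21: leading byte 0xE4 = 11100100 → 3-byte char #9 = E4 B9 B1.
Offset 24: leading byte 0xF0 = 11110000 → 4-byte char #10 = F0 9F A4 85.
Leading byte 0xF0 = 11110000 matches 11110xxx → 4-byte sequence.
Byte 1: 0xF0 = 11110000, payload 000 (3 bits).
Byte 2: 0x9F = 10011111 (10xxxxxx ✓), payload 011111.
Byte 3: 0xA4 = 10100100 (10xxxxxx ✓), payload 100100.
Byte 4: 0x85 = 10000101 (10xxxxxx ✓), payload 000101.
Concatenate: 000011111100100000101 = 0x1F905 (21 bits → U+1F905).

U+1F905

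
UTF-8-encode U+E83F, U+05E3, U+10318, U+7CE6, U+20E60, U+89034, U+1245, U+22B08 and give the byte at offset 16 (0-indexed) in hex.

U+E83F → 3-byte form EE A0 BF at offsets 0–2.
U+05E3 → 2-byte form D7 A3 at offsets 3–4.
U+10318 → 4-byte form F0 90 8C 98 at offsets 5–8.
U+7CE6 → 3-byte form E7 B3 A6 at offsets 9–11.
U+20E60 → 4-byte form F0 A0 B9 A0 at offsets 12–15.
U+89034 → 4-byte form F2 89 80 B4 at offsets 16–19.
Offset 16 falls in char 6's range; it's byte 1 of F2 89 80 B4 = 0xF2.

0xF2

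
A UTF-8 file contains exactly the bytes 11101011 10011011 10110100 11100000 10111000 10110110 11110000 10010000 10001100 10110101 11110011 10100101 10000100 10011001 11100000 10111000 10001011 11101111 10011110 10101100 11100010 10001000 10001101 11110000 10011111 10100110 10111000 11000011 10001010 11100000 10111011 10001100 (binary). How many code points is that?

10

Byte at offset 0: 0xEB = 11101011 → 3-byte char (#1). Advance 3.
Byte at offset 3: 0xE0 = 11100000 → 3-byte char (#2). Advance 3.
Byte at offset 6: 0xF0 = 11110000 → 4-byte char (#3). Advance 4.
Byte at offset 10: 0xF3 = 11110011 → 4-byte char (#4). Advance 4.
Byte at offset 14: 0xE0 = 11100000 → 3-byte char (#5). Advance 3.
Byte at offset 17: 0xEF = 11101111 → 3-byte char (#6). Advance 3.
Byte at offset 20: 0xE2 = 11100010 → 3-byte char (#7). Advance 3.
Byte at offset 23: 0xF0 = 11110000 → 4-byte char (#8). Advance 4.
Byte at offset 27: 0xC3 = 11000011 → 2-byte char (#9). Advance 2.
Byte at offset 29: 0xE0 = 11100000 → 3-byte char (#10). Advance 3.
Reached end at offset 32 after 10 code points.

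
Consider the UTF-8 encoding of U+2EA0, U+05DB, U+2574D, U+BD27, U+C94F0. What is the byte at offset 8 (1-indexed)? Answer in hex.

0x9D

1-indexed offset 8 is 0-indexed offset 7.
U+2EA0 → 3-byte form E2 BA A0 at offsets 0–2.
U+05DB → 2-byte form D7 9B at offsets 3–4.
U+2574D → 4-byte form F0 A5 9D 8D at offsets 5–8.
Offset 7 falls in char 3's range; it's byte 3 of F0 A5 9D 8D = 0x9D.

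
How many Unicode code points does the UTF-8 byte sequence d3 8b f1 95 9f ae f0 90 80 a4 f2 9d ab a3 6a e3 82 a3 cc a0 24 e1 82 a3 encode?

Byte at offset 0: 0xD3 = 11010011 → 2-byte char (#1). Advance 2.
Byte at offset 2: 0xF1 = 11110001 → 4-byte char (#2). Advance 4.
Byte at offset 6: 0xF0 = 11110000 → 4-byte char (#3). Advance 4.
Byte at offset 10: 0xF2 = 11110010 → 4-byte char (#4). Advance 4.
Byte at offset 14: 0x6A = 01101010 → 1-byte char (#5). Advance 1.
Byte at offset 15: 0xE3 = 11100011 → 3-byte char (#6). Advance 3.
Byte at offset 18: 0xCC = 11001100 → 2-byte char (#7). Advance 2.
Byte at offset 20: 0x24 = 00100100 → 1-byte char (#8). Advance 1.
Byte at offset 21: 0xE1 = 11100001 → 3-byte char (#9). Advance 3.
Reached end at offset 24 after 9 code points.

9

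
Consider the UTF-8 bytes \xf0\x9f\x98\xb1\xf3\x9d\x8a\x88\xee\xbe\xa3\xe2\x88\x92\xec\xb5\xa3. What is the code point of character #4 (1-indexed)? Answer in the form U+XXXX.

U+2212

Offset 0: leading byte 0xF0 = 11110000 → 4-byte char #1 = F0 9F 98 B1.
Offset 4: leading byte 0xF3 = 11110011 → 4-byte char #2 = F3 9D 8A 88.
Offset 8: leading byte 0xEE = 11101110 → 3-byte char #3 = EE BE A3.
Offset 11: leading byte 0xE2 = 11100010 → 3-byte char #4 = E2 88 92.
Leading byte 0xE2 = 11100010 matches 1110xxxx → 3-byte sequence.
Byte 1: 0xE2 = 11100010, payload 0010 (4 bits).
Byte 2: 0x88 = 10001000 (10xxxxxx ✓), payload 001000.
Byte 3: 0x92 = 10010010 (10xxxxxx ✓), payload 010010.
Concatenate: 0010001000010010 = 0x2212 (16 bits → U+2212).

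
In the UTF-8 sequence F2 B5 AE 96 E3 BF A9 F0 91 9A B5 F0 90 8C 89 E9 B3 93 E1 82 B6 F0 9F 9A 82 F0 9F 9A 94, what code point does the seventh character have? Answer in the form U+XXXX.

Offset 0: leading byte 0xF2 = 11110010 → 4-byte char #1 = F2 B5 AE 96.
Offset 4: leading byte 0xE3 = 11100011 → 3-byte char #2 = E3 BF A9.
Offset 7: leading byte 0xF0 = 11110000 → 4-byte char #3 = F0 91 9A B5.
Offset 11: leading byte 0xF0 = 11110000 → 4-byte char #4 = F0 90 8C 89.
Offset 15: leading byte 0xE9 = 11101001 → 3-byte char #5 = E9 B3 93.
Offset 18: leading byte 0xE1 = 11100001 → 3-byte char #6 = E1 82 B6.
Offset 21: leading byte 0xF0 = 11110000 → 4-byte char #7 = F0 9F 9A 82.
Leading byte 0xF0 = 11110000 matches 11110xxx → 4-byte sequence.
Byte 1: 0xF0 = 11110000, payload 000 (3 bits).
Byte 2: 0x9F = 10011111 (10xxxxxx ✓), payload 011111.
Byte 3: 0x9A = 10011010 (10xxxxxx ✓), payload 011010.
Byte 4: 0x82 = 10000010 (10xxxxxx ✓), payload 000010.
Concatenate: 000011111011010000010 = 0x1F682 (21 bits → U+1F682).

U+1F682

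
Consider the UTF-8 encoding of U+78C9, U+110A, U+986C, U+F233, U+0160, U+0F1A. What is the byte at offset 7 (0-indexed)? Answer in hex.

U+78C9 → 3-byte form E7 A3 89 at offsets 0–2.
U+110A → 3-byte form E1 84 8A at offsets 3–5.
U+986C → 3-byte form E9 A1 AC at offsets 6–8.
Offset 7 falls in char 3's range; it's byte 2 of E9 A1 AC = 0xA1.

0xA1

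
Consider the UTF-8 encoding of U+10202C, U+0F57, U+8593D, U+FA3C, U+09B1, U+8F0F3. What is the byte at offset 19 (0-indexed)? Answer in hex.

0x83

U+10202C → 4-byte form F4 82 80 AC at offsets 0–3.
U+0F57 → 3-byte form E0 BD 97 at offsets 4–6.
U+8593D → 4-byte form F2 85 A4 BD at offsets 7–10.
U+FA3C → 3-byte form EF A8 BC at offsets 11–13.
U+09B1 → 3-byte form E0 A6 B1 at offsets 14–16.
U+8F0F3 → 4-byte form F2 8F 83 B3 at offsets 17–20.
Offset 19 falls in char 6's range; it's byte 3 of F2 8F 83 B3 = 0x83.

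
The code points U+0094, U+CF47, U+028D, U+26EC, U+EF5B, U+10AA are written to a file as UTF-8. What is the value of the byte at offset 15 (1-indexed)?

0x82

1-indexed offset 15 is 0-indexed offset 14.
U+0094 → 2-byte form C2 94 at offsets 0–1.
U+CF47 → 3-byte form EC BD 87 at offsets 2–4.
U+028D → 2-byte form CA 8D at offsets 5–6.
U+26EC → 3-byte form E2 9B AC at offsets 7–9.
U+EF5B → 3-byte form EE BD 9B at offsets 10–12.
U+10AA → 3-byte form E1 82 AA at offsets 13–15.
Offset 14 falls in char 6's range; it's byte 2 of E1 82 AA = 0x82.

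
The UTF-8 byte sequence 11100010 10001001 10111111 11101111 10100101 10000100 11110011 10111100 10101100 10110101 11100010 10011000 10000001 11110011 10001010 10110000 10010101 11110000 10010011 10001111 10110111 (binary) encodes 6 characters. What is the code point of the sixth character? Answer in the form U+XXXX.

U+133F7

Offset 0: leading byte 0xE2 = 11100010 → 3-byte char #1 = E2 89 BF.
Offset 3: leading byte 0xEF = 11101111 → 3-byte char #2 = EF A5 84.
Offset 6: leading byte 0xF3 = 11110011 → 4-byte char #3 = F3 BC AC B5.
Offset 10: leading byte 0xE2 = 11100010 → 3-byte char #4 = E2 98 81.
Offset 13: leading byte 0xF3 = 11110011 → 4-byte char #5 = F3 8A B0 95.
Offset 17: leading byte 0xF0 = 11110000 → 4-byte char #6 = F0 93 8F B7.
Leading byte 0xF0 = 11110000 matches 11110xxx → 4-byte sequence.
Byte 1: 0xF0 = 11110000, payload 000 (3 bits).
Byte 2: 0x93 = 10010011 (10xxxxxx ✓), payload 010011.
Byte 3: 0x8F = 10001111 (10xxxxxx ✓), payload 001111.
Byte 4: 0xB7 = 10110111 (10xxxxxx ✓), payload 110111.
Concatenate: 000010011001111110111 = 0x133F7 (21 bits → U+133F7).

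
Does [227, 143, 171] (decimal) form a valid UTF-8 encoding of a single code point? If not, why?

valid

Leading byte 0xE3 = 11100011 → 3-byte form.
Continuation bytes 0x8F=10001111, 0xAB=10101011 all match 10xxxxxx.
Decoded value 0x33EB is ≥ 0x800 (shortest form) and not a surrogate.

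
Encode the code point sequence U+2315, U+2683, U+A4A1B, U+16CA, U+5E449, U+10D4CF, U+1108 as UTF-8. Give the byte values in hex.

U+2315: 3-byte form → E2 8C 95.
U+2683: 3-byte form → E2 9A 83.
U+A4A1B: 4-byte form → F2 A4 A8 9B.
U+16CA: 3-byte form → E1 9B 8A.
U+5E449: 4-byte form → F1 9E 91 89.
U+10D4CF: 4-byte form → F4 8D 93 8F.
U+1108: 3-byte form → E1 84 88.
Concatenated (24 bytes): E2 8C 95 E2 9A 83 F2 A4 A8 9B E1 9B 8A F1 9E 91 89 F4 8D 93 8F E1 84 88.

E2 8C 95 E2 9A 83 F2 A4 A8 9B E1 9B 8A F1 9E 91 89 F4 8D 93 8F E1 84 88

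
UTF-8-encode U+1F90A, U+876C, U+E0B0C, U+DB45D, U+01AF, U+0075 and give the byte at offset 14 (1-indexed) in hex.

0x91

1-indexed offset 14 is 0-indexed offset 13.
U+1F90A → 4-byte form F0 9F A4 8A at offsets 0–3.
U+876C → 3-byte form E8 9D AC at offsets 4–6.
U+E0B0C → 4-byte form F3 A0 AC 8C at offsets 7–10.
U+DB45D → 4-byte form F3 9B 91 9D at offsets 11–14.
Offset 13 falls in char 4's range; it's byte 3 of F3 9B 91 9D = 0x91.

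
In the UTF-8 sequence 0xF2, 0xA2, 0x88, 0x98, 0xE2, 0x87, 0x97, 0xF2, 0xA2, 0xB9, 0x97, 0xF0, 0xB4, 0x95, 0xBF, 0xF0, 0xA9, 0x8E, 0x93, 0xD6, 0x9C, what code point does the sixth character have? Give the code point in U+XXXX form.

U+059C

Offset 0: leading byte 0xF2 = 11110010 → 4-byte char #1 = F2 A2 88 98.
Offset 4: leading byte 0xE2 = 11100010 → 3-byte char #2 = E2 87 97.
Offset 7: leading byte 0xF2 = 11110010 → 4-byte char #3 = F2 A2 B9 97.
Offset 11: leading byte 0xF0 = 11110000 → 4-byte char #4 = F0 B4 95 BF.
Offset 15: leading byte 0xF0 = 11110000 → 4-byte char #5 = F0 A9 8E 93.
Offset 19: leading byte 0xD6 = 11010110 → 2-byte char #6 = D6 9C.
Leading byte 0xD6 = 11010110 matches 110xxxxx → 2-byte sequence.
Byte 1: 0xD6 = 11010110, payload 10110 (5 bits).
Byte 2: 0x9C = 10011100 (10xxxxxx ✓), payload 011100.
Concatenate: 10110011100 = 0x59C (11 bits → U+059C).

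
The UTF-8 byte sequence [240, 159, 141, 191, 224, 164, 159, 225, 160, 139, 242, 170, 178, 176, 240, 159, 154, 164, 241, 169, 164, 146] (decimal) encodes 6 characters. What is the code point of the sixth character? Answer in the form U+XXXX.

U+69912

Offset 0: leading byte 0xF0 = 11110000 → 4-byte char #1 = F0 9F 8D BF.
Offset 4: leading byte 0xE0 = 11100000 → 3-byte char #2 = E0 A4 9F.
Offset 7: leading byte 0xE1 = 11100001 → 3-byte char #3 = E1 A0 8B.
Offset 10: leading byte 0xF2 = 11110010 → 4-byte char #4 = F2 AA B2 B0.
Offset 14: leading byte 0xF0 = 11110000 → 4-byte char #5 = F0 9F 9A A4.
Offset 18: leading byte 0xF1 = 11110001 → 4-byte char #6 = F1 A9 A4 92.
Leading byte 0xF1 = 11110001 matches 11110xxx → 4-byte sequence.
Byte 1: 0xF1 = 11110001, payload 001 (3 bits).
Byte 2: 0xA9 = 10101001 (10xxxxxx ✓), payload 101001.
Byte 3: 0xA4 = 10100100 (10xxxxxx ✓), payload 100100.
Byte 4: 0x92 = 10010010 (10xxxxxx ✓), payload 010010.
Concatenate: 001101001100100010010 = 0x69912 (21 bits → U+69912).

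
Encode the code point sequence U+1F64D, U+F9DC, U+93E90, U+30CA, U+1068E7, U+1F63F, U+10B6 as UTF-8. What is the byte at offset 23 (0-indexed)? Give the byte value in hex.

0x82

U+1F64D → 4-byte form F0 9F 99 8D at offsets 0–3.
U+F9DC → 3-byte form EF A7 9C at offsets 4–6.
U+93E90 → 4-byte form F2 93 BA 90 at offsets 7–10.
U+30CA → 3-byte form E3 83 8A at offsets 11–13.
U+1068E7 → 4-byte form F4 86 A3 A7 at offsets 14–17.
U+1F63F → 4-byte form F0 9F 98 BF at offsets 18–21.
U+10B6 → 3-byte form E1 82 B6 at offsets 22–24.
Offset 23 falls in char 7's range; it's byte 2 of E1 82 B6 = 0x82.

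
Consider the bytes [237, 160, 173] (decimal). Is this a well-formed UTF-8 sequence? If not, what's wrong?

Structurally a 3-byte sequence; payload = 0xD82D.
But 0xD82D is in U+D800–U+DFFF, the surrogate range. Surrogates are not Unicode scalar values and are forbidden in UTF-8.

invalid (encodes a surrogate (U+D800–U+DFFF))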